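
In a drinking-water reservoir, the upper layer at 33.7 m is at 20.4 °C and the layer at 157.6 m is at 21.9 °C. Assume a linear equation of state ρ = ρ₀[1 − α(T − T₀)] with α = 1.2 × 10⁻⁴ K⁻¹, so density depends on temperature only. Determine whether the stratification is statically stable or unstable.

unstable

ΔT = 21.9 − 20.4 = +1.5 K, so Δρ/ρ₀ = −αΔT = -1.80 × 10⁻⁴.
Δρ/ρ₀ < 0, so Δρ < 0: deeper water is lighter → statically unstable; the column would overturn.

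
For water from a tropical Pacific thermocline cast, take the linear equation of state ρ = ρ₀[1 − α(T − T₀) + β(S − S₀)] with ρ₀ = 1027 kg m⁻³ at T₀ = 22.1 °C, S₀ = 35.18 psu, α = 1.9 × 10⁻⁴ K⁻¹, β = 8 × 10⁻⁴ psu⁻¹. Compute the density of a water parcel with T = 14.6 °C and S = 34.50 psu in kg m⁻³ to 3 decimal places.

T − T₀ = -7.5 K, S − S₀ = -0.68 psu.
Bracket = 1 − α·(-7.5) + β·(-0.68) = 1 + (8.81 × 10⁻⁴) = 1.0008810.
ρ = 1027 × 1.0008810 = 1027.905 kg m⁻³.

1027.905 kg m⁻³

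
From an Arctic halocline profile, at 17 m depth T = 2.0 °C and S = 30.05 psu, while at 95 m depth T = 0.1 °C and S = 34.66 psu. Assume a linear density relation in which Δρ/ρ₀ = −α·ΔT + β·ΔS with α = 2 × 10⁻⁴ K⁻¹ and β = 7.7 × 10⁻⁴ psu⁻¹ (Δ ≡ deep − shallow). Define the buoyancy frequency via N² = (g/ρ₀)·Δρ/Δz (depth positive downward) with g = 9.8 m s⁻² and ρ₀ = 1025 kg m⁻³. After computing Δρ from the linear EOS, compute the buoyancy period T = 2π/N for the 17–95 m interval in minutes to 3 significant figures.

ΔT = -1.9 K, ΔS = +4.61 psu (deep − shallow).
Δρ/ρ₀ = −αΔT + βΔS = 3.80 × 10⁻⁴ + 3.5497 × 10⁻³ = 3.9297 × 10⁻³, so Δρ ≈ 4.028 kg m⁻³.
N² = (g/ρ₀)·Δρ/Δz = g·(Δρ/ρ₀)/Δz = 9.8 × 3.9297 × 10⁻³ / 78 = 4.9373 × 10⁻⁴ s⁻².
N = √(4.9373 × 10⁻⁴) = 0.022220 rad s⁻¹ → T = 2π/N = 282.77 s = 4.7128 min ≈ 4.71 min.

4.71 min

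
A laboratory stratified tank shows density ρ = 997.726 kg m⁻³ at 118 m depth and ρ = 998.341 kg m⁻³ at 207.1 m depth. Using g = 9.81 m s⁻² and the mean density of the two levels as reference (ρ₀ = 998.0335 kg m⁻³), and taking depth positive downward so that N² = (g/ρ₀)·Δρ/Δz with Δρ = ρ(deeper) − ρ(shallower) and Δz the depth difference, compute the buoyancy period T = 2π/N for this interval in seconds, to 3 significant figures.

Δρ = 998.341 − 997.726 = 0.615 kg m⁻³ over Δz = 207.1 − 118 = 89.1 m.
N² = (9.81/998.0335) × (0.615/89.1) = 6.7846 × 10⁻⁵ s⁻².
N = √(6.7846 × 10⁻⁵) = 8.2369 × 10⁻³ rad s⁻¹, so T = 2π/N = 762.81 s ≈ 763 s.

763 s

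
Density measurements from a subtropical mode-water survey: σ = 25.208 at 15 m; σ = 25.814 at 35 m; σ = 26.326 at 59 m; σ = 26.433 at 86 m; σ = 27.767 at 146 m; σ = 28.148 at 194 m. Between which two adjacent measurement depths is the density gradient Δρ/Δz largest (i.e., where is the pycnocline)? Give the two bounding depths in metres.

Compute the density gradient over each adjacent pair:
  15–35 m: Δρ/Δz = 0.606/20 = 0.030 kg m⁻⁴
  35–59 m: Δρ/Δz = 0.512/24 = 0.021 kg m⁻⁴
  59–86 m: Δρ/Δz = 0.107/27 = 4.0 × 10⁻³ kg m⁻⁴
  86–146 m: Δρ/Δz = 1.334/60 = 0.022 kg m⁻⁴
  146–194 m: Δρ/Δz = 0.381/48 = 7.9 × 10⁻³ kg m⁻⁴
The largest gradient is in the 15–35 m interval — the pycnocline.

15–35 m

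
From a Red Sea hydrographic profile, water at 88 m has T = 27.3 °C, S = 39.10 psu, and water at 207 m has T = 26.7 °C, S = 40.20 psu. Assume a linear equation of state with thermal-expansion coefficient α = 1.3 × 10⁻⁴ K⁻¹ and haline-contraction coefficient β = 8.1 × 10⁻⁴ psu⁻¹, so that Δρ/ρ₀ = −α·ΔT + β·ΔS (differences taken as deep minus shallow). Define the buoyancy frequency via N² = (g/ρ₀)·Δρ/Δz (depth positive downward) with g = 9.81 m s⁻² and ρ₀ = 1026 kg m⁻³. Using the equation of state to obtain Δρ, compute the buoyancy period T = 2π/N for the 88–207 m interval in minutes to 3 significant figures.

ΔT = -0.6 K, ΔS = +1.10 psu (deep − shallow).
Δρ/ρ₀ = −αΔT + βΔS = 7.80 × 10⁻⁵ + 8.91 × 10⁻⁴ = 9.69 × 10⁻⁴, so Δρ ≈ 0.9942 kg m⁻³.
N² = (g/ρ₀)·Δρ/Δz = g·(Δρ/ρ₀)/Δz = 9.81 × 9.69 × 10⁻⁴ / 119 = 7.9881 × 10⁻⁵ s⁻².
N = √(7.9881 × 10⁻⁵) = 8.9376 × 10⁻³ rad s⁻¹ → T = 2π/N = 703.01 s = 11.717 min ≈ 11.7 min.

11.7 min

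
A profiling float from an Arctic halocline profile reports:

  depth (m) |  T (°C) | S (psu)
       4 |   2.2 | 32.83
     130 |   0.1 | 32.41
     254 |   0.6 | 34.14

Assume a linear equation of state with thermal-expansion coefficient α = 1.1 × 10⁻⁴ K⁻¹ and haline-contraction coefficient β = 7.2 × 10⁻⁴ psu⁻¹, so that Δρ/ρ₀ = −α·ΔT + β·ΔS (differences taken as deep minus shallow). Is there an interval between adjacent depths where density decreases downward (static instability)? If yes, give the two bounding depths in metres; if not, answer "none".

4–130 m

Evaluate Δρ/ρ₀ = −αΔT + βΔS across each adjacent pair:
  4–130 m: −αΔT+βΔS = −(1.1 × 10⁻⁴)(-2.1)+(7.2 × 10⁻⁴)(-0.42) = -7.1 × 10⁻⁵ → UNSTABLE
  130–254 m: −αΔT+βΔS = −(1.1 × 10⁻⁴)(+0.5)+(7.2 × 10⁻⁴)(+1.73) = 1.2 × 10⁻³ → stable
The 4–130 m interval has Δρ < 0: lighter water underlies denser water.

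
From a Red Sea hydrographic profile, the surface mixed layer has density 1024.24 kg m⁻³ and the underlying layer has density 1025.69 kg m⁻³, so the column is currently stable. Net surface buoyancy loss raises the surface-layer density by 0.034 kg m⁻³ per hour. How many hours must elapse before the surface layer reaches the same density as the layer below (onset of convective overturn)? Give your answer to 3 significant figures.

Density deficit of the surface layer: 1025.69 − 1024.24 = 1.45 kg m⁻³.
Required change = 1.45 / 0.034 = 42.6 hours.

42.6 hours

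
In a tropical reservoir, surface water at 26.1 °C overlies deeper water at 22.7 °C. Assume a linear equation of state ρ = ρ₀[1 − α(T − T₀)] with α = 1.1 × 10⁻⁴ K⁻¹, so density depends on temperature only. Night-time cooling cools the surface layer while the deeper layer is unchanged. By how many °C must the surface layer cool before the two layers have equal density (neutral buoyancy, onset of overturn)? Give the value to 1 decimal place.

With temperature the only control, equal density requires T_surf′ = T_deep.
T_surf′ = 22.7 °C.
Cooling required: 26.1 − 22.7 = 3.4 °C.

3.4 °C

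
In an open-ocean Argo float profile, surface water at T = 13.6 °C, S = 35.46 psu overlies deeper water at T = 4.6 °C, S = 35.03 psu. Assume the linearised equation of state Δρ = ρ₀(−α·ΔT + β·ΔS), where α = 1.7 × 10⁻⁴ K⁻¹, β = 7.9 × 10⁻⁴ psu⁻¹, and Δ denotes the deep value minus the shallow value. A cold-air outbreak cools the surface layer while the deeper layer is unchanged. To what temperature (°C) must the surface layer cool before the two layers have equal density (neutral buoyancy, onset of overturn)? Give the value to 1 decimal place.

6.6 °C

Neutral buoyancy requires Δρ = 0, i.e. −α(T_deep − T_surf′) + β(S_deep − S_surf) = 0.
T_surf′ = T_deep − (β/α)·ΔS = 4.6 − (7.9 × 10⁻⁴/1.7 × 10⁻⁴)·(-0.43) = 6.598 °C.
Cooling required: 13.6 − (6.598) = 7.002 °C.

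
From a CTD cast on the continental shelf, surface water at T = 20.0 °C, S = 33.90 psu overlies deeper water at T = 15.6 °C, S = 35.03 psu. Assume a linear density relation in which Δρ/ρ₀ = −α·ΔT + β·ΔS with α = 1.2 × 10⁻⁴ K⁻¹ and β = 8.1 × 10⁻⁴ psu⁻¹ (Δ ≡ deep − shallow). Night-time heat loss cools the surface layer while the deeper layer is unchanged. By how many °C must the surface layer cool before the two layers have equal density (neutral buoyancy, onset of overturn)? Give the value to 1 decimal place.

12.0 °C

Neutral buoyancy requires Δρ = 0, i.e. −α(T_deep − T_surf′) + β(S_deep − S_surf) = 0.
T_surf′ = T_deep − (β/α)·ΔS = 15.6 − (8.1 × 10⁻⁴/1.2 × 10⁻⁴)·(+1.13) = 7.973 °C.
Cooling required: 20.0 − (7.973) = 12.027 °C.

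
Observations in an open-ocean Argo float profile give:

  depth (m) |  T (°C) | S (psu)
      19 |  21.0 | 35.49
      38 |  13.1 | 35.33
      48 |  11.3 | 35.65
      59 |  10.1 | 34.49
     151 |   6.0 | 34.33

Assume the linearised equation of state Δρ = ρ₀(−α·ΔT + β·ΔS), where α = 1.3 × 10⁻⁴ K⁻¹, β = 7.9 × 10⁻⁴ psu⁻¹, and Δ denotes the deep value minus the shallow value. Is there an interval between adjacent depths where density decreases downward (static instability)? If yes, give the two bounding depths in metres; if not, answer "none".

48–59 m

Evaluate Δρ/ρ₀ = −αΔT + βΔS across each adjacent pair:
  19–38 m: −αΔT+βΔS = −(1.3 × 10⁻⁴)(-7.9)+(7.9 × 10⁻⁴)(-0.16) = 9.0 × 10⁻⁴ → stable
  38–48 m: −αΔT+βΔS = −(1.3 × 10⁻⁴)(-1.8)+(7.9 × 10⁻⁴)(+0.32) = 4.9 × 10⁻⁴ → stable
  48–59 m: −αΔT+βΔS = −(1.3 × 10⁻⁴)(-1.2)+(7.9 × 10⁻⁴)(-1.16) = -7.6 × 10⁻⁴ → UNSTABLE
  59–151 m: −αΔT+βΔS = −(1.3 × 10⁻⁴)(-4.1)+(7.9 × 10⁻⁴)(-0.16) = 4.1 × 10⁻⁴ → stable
The 48–59 m interval has Δρ < 0: lighter water underlies denser water.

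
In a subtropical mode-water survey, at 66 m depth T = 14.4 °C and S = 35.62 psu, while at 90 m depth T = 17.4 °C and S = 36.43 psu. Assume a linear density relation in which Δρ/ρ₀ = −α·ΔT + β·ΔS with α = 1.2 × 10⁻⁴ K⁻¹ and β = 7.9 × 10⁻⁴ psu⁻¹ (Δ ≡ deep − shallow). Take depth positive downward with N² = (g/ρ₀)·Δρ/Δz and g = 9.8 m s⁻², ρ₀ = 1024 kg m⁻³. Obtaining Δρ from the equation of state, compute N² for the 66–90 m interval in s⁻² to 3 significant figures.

ΔT = +3.0 K, ΔS = +0.81 psu (deep − shallow).
Δρ/ρ₀ = −αΔT + βΔS = -3.60 × 10⁻⁴ + 6.399 × 10⁻⁴ = 2.799 × 10⁻⁴, so Δρ ≈ 0.2866 kg m⁻³.
N² = (g/ρ₀)·Δρ/Δz = g·(Δρ/ρ₀)/Δz = 9.8 × 2.799 × 10⁻⁴ / 24 = 1.1429 × 10⁻⁴ s⁻² ≈ 1.14 × 10⁻⁴ s⁻².

1.14 × 10⁻⁴ s⁻²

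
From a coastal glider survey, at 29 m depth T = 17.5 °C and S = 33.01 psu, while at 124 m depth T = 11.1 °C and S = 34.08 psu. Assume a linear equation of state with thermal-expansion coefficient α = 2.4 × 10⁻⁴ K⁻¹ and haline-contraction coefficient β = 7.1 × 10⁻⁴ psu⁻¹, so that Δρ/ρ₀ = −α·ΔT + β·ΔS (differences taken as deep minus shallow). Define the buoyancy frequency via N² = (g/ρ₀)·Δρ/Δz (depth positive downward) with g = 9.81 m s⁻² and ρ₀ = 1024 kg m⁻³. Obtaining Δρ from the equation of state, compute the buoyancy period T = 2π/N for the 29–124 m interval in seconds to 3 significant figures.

ΔT = -6.4 K, ΔS = +1.07 psu (deep − shallow).
Δρ/ρ₀ = −αΔT + βΔS = 1.536 × 10⁻³ + 7.597 × 10⁻⁴ = 2.2957 × 10⁻³, so Δρ ≈ 2.351 kg m⁻³.
N² = (g/ρ₀)·Δρ/Δz = g·(Δρ/ρ₀)/Δz = 9.81 × 2.2957 × 10⁻³ / 95 = 2.3706 × 10⁻⁴ s⁻².
N = √(2.3706 × 10⁻⁴) = 0.015397 rad s⁻¹ → T = 2π/N = 408.08 s ≈ 408 s.

408 s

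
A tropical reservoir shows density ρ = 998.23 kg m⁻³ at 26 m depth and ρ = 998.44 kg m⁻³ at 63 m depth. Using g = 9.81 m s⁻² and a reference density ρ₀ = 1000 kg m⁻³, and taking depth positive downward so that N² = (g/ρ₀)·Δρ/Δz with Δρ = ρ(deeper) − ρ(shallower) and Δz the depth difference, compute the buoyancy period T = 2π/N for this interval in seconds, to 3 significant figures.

Δρ = 998.44 − 998.23 = 0.21 kg m⁻³ over Δz = 63 − 26 = 37 m.
N² = (9.81/1000) × (0.21/37) = 5.5678 × 10⁻⁵ s⁻².
N = √(5.5678 × 10⁻⁵) = 7.4618 × 10⁻³ rad s⁻¹, so T = 2π/N = 842.05 s ≈ 842 s.

842 s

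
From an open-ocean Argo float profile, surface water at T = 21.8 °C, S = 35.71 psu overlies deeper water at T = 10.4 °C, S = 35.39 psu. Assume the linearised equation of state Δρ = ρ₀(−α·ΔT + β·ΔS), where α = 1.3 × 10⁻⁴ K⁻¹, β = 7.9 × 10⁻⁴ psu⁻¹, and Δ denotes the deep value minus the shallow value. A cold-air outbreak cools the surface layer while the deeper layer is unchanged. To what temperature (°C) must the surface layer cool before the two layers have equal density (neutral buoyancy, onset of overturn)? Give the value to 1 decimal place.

Neutral buoyancy requires Δρ = 0, i.e. −α(T_deep − T_surf′) + β(S_deep − S_surf) = 0.
T_surf′ = T_deep − (β/α)·ΔS = 10.4 − (7.9 × 10⁻⁴/1.3 × 10⁻⁴)·(-0.32) = 12.345 °C.
Cooling required: 21.8 − (12.345) = 9.455 °C.

12.3 °C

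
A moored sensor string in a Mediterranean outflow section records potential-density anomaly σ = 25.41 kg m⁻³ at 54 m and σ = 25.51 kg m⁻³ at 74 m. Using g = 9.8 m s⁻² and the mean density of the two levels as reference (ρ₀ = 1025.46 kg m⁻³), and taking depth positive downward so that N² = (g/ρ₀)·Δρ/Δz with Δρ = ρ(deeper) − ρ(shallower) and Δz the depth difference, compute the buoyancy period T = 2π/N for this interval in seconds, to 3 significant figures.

909 s

Δρ = 1025.51 − 1025.41 = 0.10 kg m⁻³ over Δz = 74 − 54 = 20 m.
N² = (9.8/1025.46) × (0.10/20) = 4.7783 × 10⁻⁵ s⁻².
N = √(4.7783 × 10⁻⁵) = 6.9125 × 10⁻³ rad s⁻¹, so T = 2π/N = 908.96 s ≈ 909 s.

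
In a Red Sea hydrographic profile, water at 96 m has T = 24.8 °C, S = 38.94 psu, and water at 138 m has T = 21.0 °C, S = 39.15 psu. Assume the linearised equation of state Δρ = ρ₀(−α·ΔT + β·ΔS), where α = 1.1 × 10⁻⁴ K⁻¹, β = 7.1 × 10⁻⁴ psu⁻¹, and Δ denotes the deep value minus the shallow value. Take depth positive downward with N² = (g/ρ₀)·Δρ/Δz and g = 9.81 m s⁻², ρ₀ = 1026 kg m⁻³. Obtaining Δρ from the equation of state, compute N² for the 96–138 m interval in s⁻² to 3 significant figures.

1.32 × 10⁻⁴ s⁻²

ΔT = -3.8 K, ΔS = +0.21 psu (deep − shallow).
Δρ/ρ₀ = −αΔT + βΔS = 4.18 × 10⁻⁴ + 1.491 × 10⁻⁴ = 5.671 × 10⁻⁴, so Δρ ≈ 0.5818 kg m⁻³.
N² = (g/ρ₀)·Δρ/Δz = g·(Δρ/ρ₀)/Δz = 9.81 × 5.671 × 10⁻⁴ / 42 = 1.3246 × 10⁻⁴ s⁻² ≈ 1.32 × 10⁻⁴ s⁻².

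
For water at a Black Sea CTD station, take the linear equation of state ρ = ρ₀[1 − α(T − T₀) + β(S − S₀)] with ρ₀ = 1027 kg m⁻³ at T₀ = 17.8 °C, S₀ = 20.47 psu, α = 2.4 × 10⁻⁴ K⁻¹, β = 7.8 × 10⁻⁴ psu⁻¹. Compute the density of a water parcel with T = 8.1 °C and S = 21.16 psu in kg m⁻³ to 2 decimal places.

T − T₀ = -9.7 K, S − S₀ = +0.69 psu.
Bracket = 1 − α·(-9.7) + β·(+0.69) = 1 + (2.8662 × 10⁻³) = 1.0028662.
ρ = 1027 × 1.0028662 = 1029.94 kg m⁻³.

1029.94 kg m⁻³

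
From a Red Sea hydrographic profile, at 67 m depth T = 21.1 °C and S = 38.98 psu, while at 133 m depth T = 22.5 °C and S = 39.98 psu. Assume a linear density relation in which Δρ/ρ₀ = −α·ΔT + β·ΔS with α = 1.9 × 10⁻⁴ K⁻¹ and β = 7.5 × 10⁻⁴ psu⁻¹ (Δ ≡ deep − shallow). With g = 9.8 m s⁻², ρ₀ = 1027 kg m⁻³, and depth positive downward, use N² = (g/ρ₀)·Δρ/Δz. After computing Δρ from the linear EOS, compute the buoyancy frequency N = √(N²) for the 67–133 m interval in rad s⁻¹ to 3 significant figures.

ΔT = +1.4 K, ΔS = +1.00 psu (deep − shallow).
Δρ/ρ₀ = −αΔT + βΔS = -2.66 × 10⁻⁴ + 7.50 × 10⁻⁴ = 4.84 × 10⁻⁴, so Δρ ≈ 0.4971 kg m⁻³.
N² = (g/ρ₀)·Δρ/Δz = g·(Δρ/ρ₀)/Δz = 9.8 × 4.84 × 10⁻⁴ / 66 = 7.1867 × 10⁻⁵ s⁻².
N = √(7.1867 × 10⁻⁵) = 8.4774 × 10⁻³ rad s⁻¹ ≈ 8.48 × 10⁻³ rad s⁻¹.

8.48 × 10⁻³ rad s⁻¹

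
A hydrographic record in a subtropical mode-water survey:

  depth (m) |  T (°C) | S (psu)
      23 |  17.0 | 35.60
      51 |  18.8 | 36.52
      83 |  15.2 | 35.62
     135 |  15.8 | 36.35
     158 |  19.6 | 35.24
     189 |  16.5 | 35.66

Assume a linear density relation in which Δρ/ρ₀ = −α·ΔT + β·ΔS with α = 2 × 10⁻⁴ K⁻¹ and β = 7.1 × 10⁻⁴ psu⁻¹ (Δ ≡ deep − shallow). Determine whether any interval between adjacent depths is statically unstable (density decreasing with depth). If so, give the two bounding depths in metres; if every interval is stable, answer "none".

Evaluate Δρ/ρ₀ = −αΔT + βΔS across each adjacent pair:
  23–51 m: −αΔT+βΔS = −(2 × 10⁻⁴)(+1.8)+(7.1 × 10⁻⁴)(+0.92) = 2.9 × 10⁻⁴ → stable
  51–83 m: −αΔT+βΔS = −(2 × 10⁻⁴)(-3.6)+(7.1 × 10⁻⁴)(-0.90) = 8.1 × 10⁻⁵ → stable
  83–135 m: −αΔT+βΔS = −(2 × 10⁻⁴)(+0.6)+(7.1 × 10⁻⁴)(+0.73) = 4.0 × 10⁻⁴ → stable
  135–158 m: −αΔT+βΔS = −(2 × 10⁻⁴)(+3.8)+(7.1 × 10⁻⁴)(-1.11) = -1.5 × 10⁻³ → UNSTABLE
  158–189 m: −αΔT+βΔS = −(2 × 10⁻⁴)(-3.1)+(7.1 × 10⁻⁴)(+0.42) = 9.2 × 10⁻⁴ → stable
The 135–158 m interval has Δρ < 0: lighter water underlies denser water.

135–158 m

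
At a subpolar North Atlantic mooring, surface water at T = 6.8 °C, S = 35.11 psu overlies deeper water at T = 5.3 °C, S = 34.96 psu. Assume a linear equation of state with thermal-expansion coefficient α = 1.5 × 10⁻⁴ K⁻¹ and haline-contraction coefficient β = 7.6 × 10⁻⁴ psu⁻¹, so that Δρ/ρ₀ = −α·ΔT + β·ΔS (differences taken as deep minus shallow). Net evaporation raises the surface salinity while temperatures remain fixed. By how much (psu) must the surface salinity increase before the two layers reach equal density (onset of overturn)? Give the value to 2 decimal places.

Neutral buoyancy requires −α(T_deep − T_surf) + β(S_deep − S_surf′) = 0.
S_surf′ = S_deep − (α/β)·ΔT = 34.96 − (1.5 × 10⁻⁴/7.6 × 10⁻⁴)·(-1.5) = 35.2561 psu.
Increase required: 35.2561 − 35.11 = 0.1461 psu.

0.15 psu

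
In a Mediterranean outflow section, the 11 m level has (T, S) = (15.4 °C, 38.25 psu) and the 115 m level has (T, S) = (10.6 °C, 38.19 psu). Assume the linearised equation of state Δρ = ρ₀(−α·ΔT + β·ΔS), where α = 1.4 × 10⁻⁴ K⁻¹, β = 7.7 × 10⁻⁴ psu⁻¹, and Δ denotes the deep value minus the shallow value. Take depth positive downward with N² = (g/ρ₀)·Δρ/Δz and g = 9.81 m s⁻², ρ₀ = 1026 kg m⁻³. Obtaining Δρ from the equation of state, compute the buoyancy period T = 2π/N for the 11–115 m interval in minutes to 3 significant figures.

ΔT = -4.8 K, ΔS = -0.06 psu (deep − shallow).
Δρ/ρ₀ = −αΔT + βΔS = 6.72 × 10⁻⁴ − 4.62 × 10⁻⁵ = 6.258 × 10⁻⁴, so Δρ ≈ 0.6421 kg m⁻³.
N² = (g/ρ₀)·Δρ/Δz = g·(Δρ/ρ₀)/Δz = 9.81 × 6.258 × 10⁻⁴ / 104 = 5.9030 × 10⁻⁵ s⁻².
N = √(5.9030 × 10⁻⁵) = 7.6831 × 10⁻³ rad s⁻¹ → T = 2π/N = 817.79 s = 13.630 min ≈ 13.6 min.

13.6 min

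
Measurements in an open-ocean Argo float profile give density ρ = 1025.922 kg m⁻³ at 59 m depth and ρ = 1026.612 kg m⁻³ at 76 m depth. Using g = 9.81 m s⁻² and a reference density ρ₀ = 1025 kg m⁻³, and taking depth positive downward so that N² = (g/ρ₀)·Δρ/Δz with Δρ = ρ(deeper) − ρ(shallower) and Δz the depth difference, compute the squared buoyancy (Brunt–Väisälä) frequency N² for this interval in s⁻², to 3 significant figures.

3.88 × 10⁻⁴ s⁻²

Δρ = 1026.612 − 1025.922 = 0.690 kg m⁻³ over Δz = 76 − 59 = 17 m.
N² = (9.81/1025) × (0.690/17) = 3.8846 × 10⁻⁴ s⁻² ≈ 3.88 × 10⁻⁴ s⁻².
A positive N² confirms static stability across the interval.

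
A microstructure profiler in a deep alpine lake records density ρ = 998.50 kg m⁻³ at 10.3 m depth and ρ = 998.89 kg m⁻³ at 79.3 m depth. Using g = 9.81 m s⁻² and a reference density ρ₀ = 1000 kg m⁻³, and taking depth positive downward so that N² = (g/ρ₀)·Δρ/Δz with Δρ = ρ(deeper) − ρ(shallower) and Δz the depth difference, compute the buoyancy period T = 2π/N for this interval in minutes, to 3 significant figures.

14.1 min

Δρ = 998.89 − 998.50 = 0.39 kg m⁻³ over Δz = 79.3 − 10.3 = 69 m.
N² = (9.81/1000) × (0.39/69) = 5.5448 × 10⁻⁵ s⁻².
N = √(5.5448 × 10⁻⁵) = 7.4463 × 10⁻³ rad s⁻¹, so T = 2π/N = 843.80 s = 14.063 min ≈ 14.1 min.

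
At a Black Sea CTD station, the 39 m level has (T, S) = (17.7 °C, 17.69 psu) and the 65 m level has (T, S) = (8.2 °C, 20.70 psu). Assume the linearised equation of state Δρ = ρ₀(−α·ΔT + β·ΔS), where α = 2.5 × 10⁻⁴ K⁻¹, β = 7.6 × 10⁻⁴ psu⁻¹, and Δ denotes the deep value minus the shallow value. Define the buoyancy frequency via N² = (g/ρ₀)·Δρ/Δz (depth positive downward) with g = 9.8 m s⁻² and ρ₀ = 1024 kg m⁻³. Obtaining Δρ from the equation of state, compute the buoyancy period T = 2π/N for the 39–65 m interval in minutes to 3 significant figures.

2.50 min

ΔT = -9.5 K, ΔS = +3.01 psu (deep − shallow).
Δρ/ρ₀ = −αΔT + βΔS = 2.375 × 10⁻³ + 2.2876 × 10⁻³ = 4.6626 × 10⁻³, so Δρ ≈ 4.775 kg m⁻³.
N² = (g/ρ₀)·Δρ/Δz = g·(Δρ/ρ₀)/Δz = 9.8 × 4.6626 × 10⁻³ / 26 = 1.7574 × 10⁻³ s⁻².
N = √(1.7574 × 10⁻³) = 0.041921 rad s⁻¹ → T = 2π/N = 149.88 s = 2.4980 min ≈ 2.50 min.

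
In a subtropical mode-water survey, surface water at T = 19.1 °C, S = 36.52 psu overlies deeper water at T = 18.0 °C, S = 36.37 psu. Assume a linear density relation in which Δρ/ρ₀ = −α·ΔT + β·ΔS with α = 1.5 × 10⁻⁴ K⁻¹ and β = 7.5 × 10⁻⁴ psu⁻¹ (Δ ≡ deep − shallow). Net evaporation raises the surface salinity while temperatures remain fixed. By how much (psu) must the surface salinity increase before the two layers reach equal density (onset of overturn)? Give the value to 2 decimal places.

Neutral buoyancy requires −α(T_deep − T_surf) + β(S_deep − S_surf′) = 0.
S_surf′ = S_deep − (α/β)·ΔT = 36.37 − (1.5 × 10⁻⁴/7.5 × 10⁻⁴)·(-1.1) = 36.5900 psu.
Increase required: 36.5900 − 36.52 = 0.0700 psu.

0.07 psu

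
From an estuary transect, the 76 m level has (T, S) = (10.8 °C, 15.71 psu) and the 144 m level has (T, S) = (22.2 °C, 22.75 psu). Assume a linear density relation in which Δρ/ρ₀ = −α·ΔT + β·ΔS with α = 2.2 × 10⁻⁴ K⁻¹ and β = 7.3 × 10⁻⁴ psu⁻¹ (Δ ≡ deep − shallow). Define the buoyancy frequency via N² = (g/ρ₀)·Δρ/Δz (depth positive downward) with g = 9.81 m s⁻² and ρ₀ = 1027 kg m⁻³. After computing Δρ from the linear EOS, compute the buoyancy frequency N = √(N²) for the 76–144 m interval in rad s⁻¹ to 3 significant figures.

0.0195 rad s⁻¹

ΔT = +11.4 K, ΔS = +7.04 psu (deep − shallow).
Δρ/ρ₀ = −αΔT + βΔS = -2.508 × 10⁻³ + 5.1392 × 10⁻³ = 2.6312 × 10⁻³, so Δρ ≈ 2.702 kg m⁻³.
N² = (g/ρ₀)·Δρ/Δz = g·(Δρ/ρ₀)/Δz = 9.81 × 2.6312 × 10⁻³ / 68 = 3.7959 × 10⁻⁴ s⁻².
N = √(3.7959 × 10⁻⁴) = 0.019483 rad s⁻¹ ≈ 0.0195 rad s⁻¹.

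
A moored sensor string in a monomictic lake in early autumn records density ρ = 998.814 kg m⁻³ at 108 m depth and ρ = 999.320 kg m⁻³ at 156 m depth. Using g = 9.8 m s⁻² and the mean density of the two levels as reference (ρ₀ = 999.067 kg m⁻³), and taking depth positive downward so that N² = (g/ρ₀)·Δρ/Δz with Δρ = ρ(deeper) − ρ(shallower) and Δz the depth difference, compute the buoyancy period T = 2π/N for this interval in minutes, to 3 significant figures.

Δρ = 999.320 − 998.814 = 0.506 kg m⁻³ over Δz = 156 − 108 = 48 m.
N² = (9.8/999.067) × (0.506/48) = 1.0340 × 10⁻⁴ s⁻².
N = √(1.0340 × 10⁻⁴) = 0.010169 rad s⁻¹, so T = 2π/N = 617.88 s = 10.298 min ≈ 10.3 min.

10.3 min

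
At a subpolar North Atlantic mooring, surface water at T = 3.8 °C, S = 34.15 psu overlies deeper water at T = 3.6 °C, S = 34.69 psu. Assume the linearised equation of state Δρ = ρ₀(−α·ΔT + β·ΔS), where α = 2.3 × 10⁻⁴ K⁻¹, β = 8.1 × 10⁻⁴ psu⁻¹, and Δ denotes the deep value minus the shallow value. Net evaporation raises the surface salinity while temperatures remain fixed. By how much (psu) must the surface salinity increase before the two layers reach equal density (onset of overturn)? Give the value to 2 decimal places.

Neutral buoyancy requires −α(T_deep − T_surf) + β(S_deep − S_surf′) = 0.
S_surf′ = S_deep − (α/β)·ΔT = 34.69 − (2.3 × 10⁻⁴/8.1 × 10⁻⁴)·(-0.2) = 34.7468 psu.
Increase required: 34.7468 − 34.15 = 0.5968 psu.

0.60 psu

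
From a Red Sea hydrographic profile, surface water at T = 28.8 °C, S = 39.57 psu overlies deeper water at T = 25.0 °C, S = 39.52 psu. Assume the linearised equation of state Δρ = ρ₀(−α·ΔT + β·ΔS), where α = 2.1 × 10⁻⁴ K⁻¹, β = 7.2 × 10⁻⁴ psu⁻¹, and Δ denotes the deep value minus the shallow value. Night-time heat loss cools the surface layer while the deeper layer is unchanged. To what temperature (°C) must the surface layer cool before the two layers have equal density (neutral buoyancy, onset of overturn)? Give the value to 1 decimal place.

25.2 °C

Neutral buoyancy requires Δρ = 0, i.e. −α(T_deep − T_surf′) + β(S_deep − S_surf) = 0.
T_surf′ = T_deep − (β/α)·ΔS = 25.0 − (7.2 × 10⁻⁴/2.1 × 10⁻⁴)·(-0.05) = 25.171 °C.
Cooling required: 28.8 − (25.171) = 3.629 °C.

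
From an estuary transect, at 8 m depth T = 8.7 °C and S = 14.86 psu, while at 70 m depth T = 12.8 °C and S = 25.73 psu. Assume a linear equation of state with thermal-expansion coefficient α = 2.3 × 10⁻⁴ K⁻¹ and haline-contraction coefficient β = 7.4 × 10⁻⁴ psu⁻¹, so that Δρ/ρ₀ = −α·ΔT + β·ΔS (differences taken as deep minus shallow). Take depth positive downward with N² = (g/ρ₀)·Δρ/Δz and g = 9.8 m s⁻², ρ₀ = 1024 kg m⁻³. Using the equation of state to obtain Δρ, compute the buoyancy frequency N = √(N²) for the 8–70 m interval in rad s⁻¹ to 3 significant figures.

ΔT = +4.1 K, ΔS = +10.87 psu (deep − shallow).
Δρ/ρ₀ = −αΔT + βΔS = -9.43 × 10⁻⁴ + 8.0438 × 10⁻³ = 7.1008 × 10⁻³, so Δρ ≈ 7.271 kg m⁻³.
N² = (g/ρ₀)·Δρ/Δz = g·(Δρ/ρ₀)/Δz = 9.8 × 7.1008 × 10⁻³ / 62 = 1.1224 × 10⁻³ s⁻².
N = √(1.1224 × 10⁻³) = 0.033502 rad s⁻¹ ≈ 0.0335 rad s⁻¹.

0.0335 rad s⁻¹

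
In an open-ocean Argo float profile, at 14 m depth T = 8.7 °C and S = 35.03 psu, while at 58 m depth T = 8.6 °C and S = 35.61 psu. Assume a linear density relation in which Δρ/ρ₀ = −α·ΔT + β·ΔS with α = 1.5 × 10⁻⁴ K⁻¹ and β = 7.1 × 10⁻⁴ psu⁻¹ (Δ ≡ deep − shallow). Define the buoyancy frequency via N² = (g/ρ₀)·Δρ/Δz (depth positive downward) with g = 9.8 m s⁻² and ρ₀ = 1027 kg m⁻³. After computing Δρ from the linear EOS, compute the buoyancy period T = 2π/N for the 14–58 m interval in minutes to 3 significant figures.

ΔT = -0.1 K, ΔS = +0.58 psu (deep − shallow).
Δρ/ρ₀ = −αΔT + βΔS = 1.50 × 10⁻⁵ + 4.118 × 10⁻⁴ = 4.268 × 10⁻⁴, so Δρ ≈ 0.4383 kg m⁻³.
N² = (g/ρ₀)·Δρ/Δz = g·(Δρ/ρ₀)/Δz = 9.8 × 4.268 × 10⁻⁴ / 44 = 9.5060 × 10⁻⁵ s⁻².
N = √(9.5060 × 10⁻⁵) = 9.7499 × 10⁻³ rad s⁻¹ → T = 2π/N = 644.44 s = 10.741 min ≈ 10.7 min.

10.7 min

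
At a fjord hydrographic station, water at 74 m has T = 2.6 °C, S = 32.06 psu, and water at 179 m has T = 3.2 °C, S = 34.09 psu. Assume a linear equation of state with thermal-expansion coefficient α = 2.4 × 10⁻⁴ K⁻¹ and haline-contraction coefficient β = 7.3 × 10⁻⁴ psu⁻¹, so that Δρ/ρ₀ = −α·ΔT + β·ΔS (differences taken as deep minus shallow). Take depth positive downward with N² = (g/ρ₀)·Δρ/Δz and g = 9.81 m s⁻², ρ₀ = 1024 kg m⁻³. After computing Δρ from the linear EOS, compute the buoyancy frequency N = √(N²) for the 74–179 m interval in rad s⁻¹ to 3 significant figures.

ΔT = +0.6 K, ΔS = +2.03 psu (deep − shallow).
Δρ/ρ₀ = −αΔT + βΔS = -1.44 × 10⁻⁴ + 1.4819 × 10⁻³ = 1.3379 × 10⁻³, so Δρ ≈ 1.370 kg m⁻³.
N² = (g/ρ₀)·Δρ/Δz = g·(Δρ/ρ₀)/Δz = 9.81 × 1.3379 × 10⁻³ / 105 = 1.2500 × 10⁻⁴ s⁻².
N = √(1.2500 × 10⁻⁴) = 0.011180 rad s⁻¹ ≈ 0.0112 rad s⁻¹.

0.0112 rad s⁻¹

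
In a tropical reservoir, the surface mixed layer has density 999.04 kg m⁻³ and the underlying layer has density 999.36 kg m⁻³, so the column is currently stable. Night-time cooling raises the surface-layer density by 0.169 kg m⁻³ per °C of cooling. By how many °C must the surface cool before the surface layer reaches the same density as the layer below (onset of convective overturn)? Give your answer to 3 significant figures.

1.89 °C

Density deficit of the surface layer: 999.36 − 999.04 = 0.32 kg m⁻³.
Required change = 0.32 / 0.169 = 1.89 °C.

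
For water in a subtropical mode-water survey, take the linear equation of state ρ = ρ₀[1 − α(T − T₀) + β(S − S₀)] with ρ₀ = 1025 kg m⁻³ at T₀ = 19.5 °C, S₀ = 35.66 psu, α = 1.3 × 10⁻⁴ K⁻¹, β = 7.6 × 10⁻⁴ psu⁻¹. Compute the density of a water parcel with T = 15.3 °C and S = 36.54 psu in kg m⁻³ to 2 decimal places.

T − T₀ = -4.2 K, S − S₀ = +0.88 psu.
Bracket = 1 − α·(-4.2) + β·(+0.88) = 1 + (1.2148 × 10⁻³) = 1.0012148.
ρ = 1025 × 1.0012148 = 1026.25 kg m⁻³.

1026.25 kg m⁻³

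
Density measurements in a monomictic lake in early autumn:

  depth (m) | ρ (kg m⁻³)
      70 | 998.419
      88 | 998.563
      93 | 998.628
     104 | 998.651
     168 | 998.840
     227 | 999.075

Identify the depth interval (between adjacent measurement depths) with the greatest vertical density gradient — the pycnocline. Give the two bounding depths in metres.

88–93 m

Compute the density gradient over each adjacent pair:
  70–88 m: Δρ/Δz = 0.144/18 = 8.0 × 10⁻³ kg m⁻⁴
  88–93 m: Δρ/Δz = 0.065/5 = 0.013 kg m⁻⁴
  93–104 m: Δρ/Δz = 0.023/11 = 2.1 × 10⁻³ kg m⁻⁴
  104–168 m: Δρ/Δz = 0.189/64 = 3.0 × 10⁻³ kg m⁻⁴
  168–227 m: Δρ/Δz = 0.235/59 = 4.0 × 10⁻³ kg m⁻⁴
The largest gradient is in the 88–93 m interval — the pycnocline.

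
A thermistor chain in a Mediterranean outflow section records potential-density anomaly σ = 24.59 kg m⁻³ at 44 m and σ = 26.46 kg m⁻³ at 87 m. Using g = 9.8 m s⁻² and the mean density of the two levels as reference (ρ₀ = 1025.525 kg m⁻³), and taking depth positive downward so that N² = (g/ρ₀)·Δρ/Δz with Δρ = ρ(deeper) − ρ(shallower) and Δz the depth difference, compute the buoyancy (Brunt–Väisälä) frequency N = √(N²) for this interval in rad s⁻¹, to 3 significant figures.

0.0204 rad s⁻¹

Δρ = 1026.46 − 1024.59 = 1.87 kg m⁻³ over Δz = 87 − 44 = 43 m.
N² = (9.8/1025.525) × (1.87/43) = 4.1558 × 10⁻⁴ s⁻².
N = √(4.1558 × 10⁻⁴) = 0.020386 rad s⁻¹ ≈ 0.0204 rad s⁻¹.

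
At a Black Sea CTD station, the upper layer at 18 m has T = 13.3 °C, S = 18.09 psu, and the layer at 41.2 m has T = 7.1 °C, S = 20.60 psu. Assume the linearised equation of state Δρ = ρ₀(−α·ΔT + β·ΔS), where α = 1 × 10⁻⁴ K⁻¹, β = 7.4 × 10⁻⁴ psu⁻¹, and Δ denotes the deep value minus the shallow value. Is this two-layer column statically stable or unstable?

ΔT = 7.1 − 13.3 = -6.2 K and ΔS = 20.60 − 18.09 = +2.51 psu (deep − shallow).
−αΔT = 6.20 × 10⁻⁴; βΔS = 1.8574 × 10⁻³; sum Δρ/ρ₀ = 2.4774 × 10⁻³.
Δρ/ρ₀ > 0, so Δρ > 0: deeper water is denser → statically stable.

stable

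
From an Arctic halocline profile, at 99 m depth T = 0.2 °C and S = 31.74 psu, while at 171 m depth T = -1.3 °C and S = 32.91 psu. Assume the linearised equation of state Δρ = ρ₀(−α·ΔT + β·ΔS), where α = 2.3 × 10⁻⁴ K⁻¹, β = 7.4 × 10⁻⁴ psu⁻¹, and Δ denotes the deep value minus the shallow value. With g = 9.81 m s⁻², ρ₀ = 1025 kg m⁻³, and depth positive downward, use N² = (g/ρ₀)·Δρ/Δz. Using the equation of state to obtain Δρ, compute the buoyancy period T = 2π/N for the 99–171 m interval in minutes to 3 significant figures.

8.15 min

ΔT = -1.5 K, ΔS = +1.17 psu (deep − shallow).
Δρ/ρ₀ = −αΔT + βΔS = 3.45 × 10⁻⁴ + 8.658 × 10⁻⁴ = 1.2108 × 10⁻³, so Δρ ≈ 1.241 kg m⁻³.
N² = (g/ρ₀)·Δρ/Δz = g·(Δρ/ρ₀)/Δz = 9.81 × 1.2108 × 10⁻³ / 72 = 1.6497 × 10⁻⁴ s⁻².
N = √(1.6497 × 10⁻⁴) = 0.012844 rad s⁻¹ → T = 2π/N = 489.19 s = 8.1532 min ≈ 8.15 min.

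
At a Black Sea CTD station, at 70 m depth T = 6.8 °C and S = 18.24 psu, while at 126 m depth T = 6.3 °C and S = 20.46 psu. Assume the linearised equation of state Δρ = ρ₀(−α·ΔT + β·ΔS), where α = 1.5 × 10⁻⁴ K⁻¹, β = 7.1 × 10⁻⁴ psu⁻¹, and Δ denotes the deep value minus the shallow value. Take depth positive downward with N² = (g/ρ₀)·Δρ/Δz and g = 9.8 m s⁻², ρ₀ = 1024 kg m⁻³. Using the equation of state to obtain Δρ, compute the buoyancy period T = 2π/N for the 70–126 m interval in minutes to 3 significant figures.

ΔT = -0.5 K, ΔS = +2.22 psu (deep − shallow).
Δρ/ρ₀ = −αΔT + βΔS = 7.50 × 10⁻⁵ + 1.5762 × 10⁻³ = 1.6512 × 10⁻³, so Δρ ≈ 1.691 kg m⁻³.
N² = (g/ρ₀)·Δρ/Δz = g·(Δρ/ρ₀)/Δz = 9.8 × 1.6512 × 10⁻³ / 56 = 2.8896 × 10⁻⁴ s⁻².
N = √(2.8896 × 10⁻⁴) = 0.016999 rad s⁻¹ → T = 2π/N = 369.62 s = 6.1603 min ≈ 6.16 min.

6.16 min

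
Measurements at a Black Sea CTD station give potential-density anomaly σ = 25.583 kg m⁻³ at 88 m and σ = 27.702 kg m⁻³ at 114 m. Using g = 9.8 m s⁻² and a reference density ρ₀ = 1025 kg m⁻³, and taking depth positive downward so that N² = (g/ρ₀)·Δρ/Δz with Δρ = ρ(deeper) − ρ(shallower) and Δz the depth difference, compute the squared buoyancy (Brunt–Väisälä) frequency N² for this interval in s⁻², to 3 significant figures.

Δρ = 1027.702 − 1025.583 = 2.119 kg m⁻³ over Δz = 114 − 88 = 26 m.
N² = (9.8/1025) × (2.119/26) = 7.7922 × 10⁻⁴ s⁻² ≈ 7.79 × 10⁻⁴ s⁻².

7.79 × 10⁻⁴ s⁻²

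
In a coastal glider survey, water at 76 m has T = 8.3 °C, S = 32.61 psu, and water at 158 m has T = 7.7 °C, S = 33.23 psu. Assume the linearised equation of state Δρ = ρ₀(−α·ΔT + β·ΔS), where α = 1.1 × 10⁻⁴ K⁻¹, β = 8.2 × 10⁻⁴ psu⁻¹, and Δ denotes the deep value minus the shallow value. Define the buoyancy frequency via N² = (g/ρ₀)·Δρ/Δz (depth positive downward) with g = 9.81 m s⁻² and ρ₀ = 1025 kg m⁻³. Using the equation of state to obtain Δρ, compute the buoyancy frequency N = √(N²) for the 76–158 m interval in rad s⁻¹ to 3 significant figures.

ΔT = -0.6 K, ΔS = +0.62 psu (deep − shallow).
Δρ/ρ₀ = −αΔT + βΔS = 6.60 × 10⁻⁵ + 5.084 × 10⁻⁴ = 5.744 × 10⁻⁴, so Δρ ≈ 0.5888 kg m⁻³.
N² = (g/ρ₀)·Δρ/Δz = g·(Δρ/ρ₀)/Δz = 9.81 × 5.744 × 10⁻⁴ / 82 = 6.8718 × 10⁻⁵ s⁻².
N = √(6.8718 × 10⁻⁵) = 8.2896 × 10⁻³ rad s⁻¹ ≈ 8.29 × 10⁻³ rad s⁻¹.

8.29 × 10⁻³ rad s⁻¹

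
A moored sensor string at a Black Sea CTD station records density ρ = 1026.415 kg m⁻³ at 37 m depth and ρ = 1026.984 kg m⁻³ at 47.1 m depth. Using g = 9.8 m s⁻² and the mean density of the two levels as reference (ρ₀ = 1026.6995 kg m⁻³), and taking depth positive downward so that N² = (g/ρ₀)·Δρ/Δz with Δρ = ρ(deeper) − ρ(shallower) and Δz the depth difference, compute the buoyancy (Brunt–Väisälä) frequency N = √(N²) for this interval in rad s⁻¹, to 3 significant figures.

0.0232 rad s⁻¹

Δρ = 1026.984 − 1026.415 = 0.569 kg m⁻³ over Δz = 47.1 − 37 = 10.1 m.
N² = (9.8/1026.6995) × (0.569/10.1) = 5.3774 × 10⁻⁴ s⁻².
N = √(5.3774 × 10⁻⁴) = 0.023189 rad s⁻¹ ≈ 0.0232 rad s⁻¹.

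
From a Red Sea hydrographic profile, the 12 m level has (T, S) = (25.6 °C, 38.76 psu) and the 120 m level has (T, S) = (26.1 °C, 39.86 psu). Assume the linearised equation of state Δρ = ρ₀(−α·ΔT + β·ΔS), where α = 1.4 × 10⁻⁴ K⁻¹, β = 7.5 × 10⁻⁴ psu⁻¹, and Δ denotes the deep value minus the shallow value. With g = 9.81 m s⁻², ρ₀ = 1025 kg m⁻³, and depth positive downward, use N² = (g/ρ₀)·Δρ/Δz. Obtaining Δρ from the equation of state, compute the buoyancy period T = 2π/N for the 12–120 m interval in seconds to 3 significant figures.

ΔT = +0.5 K, ΔS = +1.10 psu (deep − shallow).
Δρ/ρ₀ = −αΔT + βΔS = -7.00 × 10⁻⁵ + 8.25 × 10⁻⁴ = 7.55 × 10⁻⁴, so Δρ ≈ 0.7739 kg m⁻³.
N² = (g/ρ₀)·Δρ/Δz = g·(Δρ/ρ₀)/Δz = 9.81 × 7.55 × 10⁻⁴ / 108 = 6.8579 × 10⁻⁵ s⁻².
N = √(6.8579 × 10⁻⁵) = 8.2812 × 10⁻³ rad s⁻¹ → T = 2π/N = 758.73 s ≈ 759 s.

759 s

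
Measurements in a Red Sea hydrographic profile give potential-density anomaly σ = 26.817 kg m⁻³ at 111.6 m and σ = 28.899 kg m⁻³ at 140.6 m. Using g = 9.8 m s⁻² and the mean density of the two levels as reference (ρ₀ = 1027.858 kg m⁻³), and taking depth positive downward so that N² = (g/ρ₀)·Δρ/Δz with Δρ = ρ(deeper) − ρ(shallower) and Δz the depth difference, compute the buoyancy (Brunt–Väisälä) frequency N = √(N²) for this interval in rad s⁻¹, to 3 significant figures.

0.0262 rad s⁻¹

Δρ = 1028.899 − 1026.817 = 2.082 kg m⁻³ over Δz = 140.6 − 111.6 = 29 m.
N² = (9.8/1027.858) × (2.082/29) = 6.8450 × 10⁻⁴ s⁻².
N = √(6.8450 × 10⁻⁴) = 0.026163 rad s⁻¹ ≈ 0.0262 rad s⁻¹.
N² > 0, so the interval is statically stable.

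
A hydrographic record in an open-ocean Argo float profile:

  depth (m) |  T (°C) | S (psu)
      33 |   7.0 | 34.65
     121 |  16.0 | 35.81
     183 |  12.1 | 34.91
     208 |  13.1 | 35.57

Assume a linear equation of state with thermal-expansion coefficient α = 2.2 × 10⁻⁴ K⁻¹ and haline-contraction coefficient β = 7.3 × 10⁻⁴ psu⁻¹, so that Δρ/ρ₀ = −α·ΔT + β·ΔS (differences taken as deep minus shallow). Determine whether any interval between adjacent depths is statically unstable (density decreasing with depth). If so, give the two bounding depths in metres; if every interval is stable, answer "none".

Evaluate Δρ/ρ₀ = −αΔT + βΔS across each adjacent pair:
  33–121 m: −αΔT+βΔS = −(2.2 × 10⁻⁴)(+9.0)+(7.3 × 10⁻⁴)(+1.16) = -1.1 × 10⁻³ → UNSTABLE
  121–183 m: −αΔT+βΔS = −(2.2 × 10⁻⁴)(-3.9)+(7.3 × 10⁻⁴)(-0.90) = 2.0 × 10⁻⁴ → stable
  183–208 m: −αΔT+βΔS = −(2.2 × 10⁻⁴)(+1.0)+(7.3 × 10⁻⁴)(+0.66) = 2.6 × 10⁻⁴ → stable
The 33–121 m interval has Δρ < 0: lighter water underlies denser water.

33–121 m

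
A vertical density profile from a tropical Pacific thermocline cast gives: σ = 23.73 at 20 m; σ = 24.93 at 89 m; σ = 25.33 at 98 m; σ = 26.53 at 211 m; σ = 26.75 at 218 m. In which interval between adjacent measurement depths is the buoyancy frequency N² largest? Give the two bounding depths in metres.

89–98 m

Compute the density gradient over each adjacent pair:
  20–89 m: Δρ/Δz = 1.20/69 = 0.017 kg m⁻⁴
  89–98 m: Δρ/Δz = 0.40/9 = 0.044 kg m⁻⁴
  98–211 m: Δρ/Δz = 1.20/113 = 0.011 kg m⁻⁴
  211–218 m: Δρ/Δz = 0.22/7 = 0.031 kg m⁻⁴
The largest gradient is in the 89–98 m interval — the pycnocline.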